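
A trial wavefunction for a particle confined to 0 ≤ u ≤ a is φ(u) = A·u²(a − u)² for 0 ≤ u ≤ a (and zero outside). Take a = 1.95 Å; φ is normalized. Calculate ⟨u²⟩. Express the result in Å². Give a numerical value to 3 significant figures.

⟨u^2⟩ ≈ 1.04 Å^2

The expectation value is the |φ|²-weighted average of u^2: ∫ u^2|φ|² du.
Expanding the polynomial and integrating term by term, since the A² factors cancel between numerator and denominator, ⟨u²⟩ = 3·a^2/11.
Putting a = 1.95 gives 1.037.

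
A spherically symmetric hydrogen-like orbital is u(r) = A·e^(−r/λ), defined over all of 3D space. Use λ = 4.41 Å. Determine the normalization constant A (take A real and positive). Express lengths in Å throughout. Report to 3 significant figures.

Require ∫ |u|² 4πr² dr = 1 over the whole domain.
The angular integral contributes 4π, leaving ∫₀^∞ r²|u|² dr.
Using ∫₀^∞ rⁿ e^(−αr) dr = n!/αⁿ⁺¹, the integral (without the A² prefactor) comes out to π·λ^3.
With λ = 4.41: A² = 0.003711 and A = 0.06092.

A ≈ 0.0609 Å^(-3/2)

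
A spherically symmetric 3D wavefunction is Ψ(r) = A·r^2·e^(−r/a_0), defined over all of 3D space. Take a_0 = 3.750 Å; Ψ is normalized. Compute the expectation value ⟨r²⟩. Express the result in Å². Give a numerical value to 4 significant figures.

⟨r^2⟩ ≈ 196.9 Å^2

By definition ⟨r²⟩ = ∫ r^2 |Ψ(r)|² 4πr² dr.
Since the A² factors cancel between numerator and denominator, ⟨r²⟩ = 14·a_0^2.
With a_0 = 3.750, ⟨r^2⟩ = 196.88.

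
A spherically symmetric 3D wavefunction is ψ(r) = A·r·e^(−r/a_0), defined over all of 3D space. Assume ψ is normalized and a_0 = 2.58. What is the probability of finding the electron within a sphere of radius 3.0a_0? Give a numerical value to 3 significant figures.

P = ∫ |ψ|² 4πr² dr over r ≤ 3.0a_0.
A² is fixed by ∫₀^∞ 4πr²|ψ|² dr = 1, i.e. A² = (3·π·a_0^5)^(−1).
Substituting u = r/a_0, A², 4π and the length scale all cancel in the ratio: P = ∫_{0}^{3.0} u^4·e^(-2·u) du / ∫_{0}^{∞} u^4·e^(-2·u) du.
With ∫ u^4·e^(-2·u) du = -(u^4/2 + u^3 + 3·u^2/2 + 3·u/2 + 3/4)·e^(-2·u) + C, the region integral is 3/4 - 345·e^(-6)/4 and the full one is 3/4.
Taking the ratio yields P = 0.7149.

P ≈ 0.715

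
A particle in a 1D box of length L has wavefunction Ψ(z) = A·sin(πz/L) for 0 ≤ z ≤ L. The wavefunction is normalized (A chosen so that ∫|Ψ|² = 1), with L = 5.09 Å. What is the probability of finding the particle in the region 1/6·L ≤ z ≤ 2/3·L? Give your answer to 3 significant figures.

P ≈ 0.776

P = ∫_{1/6·L}^{2/3·L} |Ψ(z)|² dz.
Since A² = 1/(L/2), this is the region integral divided by the full normalization integral.
Let u = z/L; then A² and the length scale cancel, so P = ∫_{1/6}^{2/3} sin(π·u)^2 du ÷ ∫_{0}^{1} sin(π·u)^2 du.
An antiderivative of sin(π·u)^2 is u/2 - sin(2·π·u)/(4·π); evaluating from 1/6 to 2/3 gives √(3)/(4·π) + 1/4, while the full integral is 1/2.
Evaluating gives P = (√(3) + π)/(2·π).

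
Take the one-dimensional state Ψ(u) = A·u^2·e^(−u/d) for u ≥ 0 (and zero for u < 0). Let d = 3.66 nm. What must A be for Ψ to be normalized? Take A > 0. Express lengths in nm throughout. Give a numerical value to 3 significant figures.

We need A² ∫|f|² du = 1, taking the integral from 0 to ∞.
Recall ∫₀^∞ u^m e^(−u/β) du = m!·β^(m+1), the integral (without the A² prefactor) comes out to 3·d^5/4.
So A² = (3·d^5/4)^(−1).
Plugging in d = 3.66 yields A = 0.04506.

A ≈ 0.0451 nm^(-5/2)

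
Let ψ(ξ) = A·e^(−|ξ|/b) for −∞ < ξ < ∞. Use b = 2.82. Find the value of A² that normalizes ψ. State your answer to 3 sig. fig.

A^2 ≈ 0.355

Require ∫ |ψ|² dξ = 1 over the whole domain.
Recall ∫₀^∞ ξ^m e^(−ξ/β) dξ = m!·β^(m+1), ∫|ψ|² dξ = A²·(b).
So A² = (b)^(−1).
With b = 2.82: A² = 0.3546 and A = 0.5955.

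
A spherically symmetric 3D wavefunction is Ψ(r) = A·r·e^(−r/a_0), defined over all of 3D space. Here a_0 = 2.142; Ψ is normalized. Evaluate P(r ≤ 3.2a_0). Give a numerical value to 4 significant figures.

P ≈ 0.7649

P = ∫ |Ψ|² 4πr² dr over r ≤ 3.2a_0.
The full normalization integral is A²·[3·π·a_0^5] = 1, fixing A².
In terms of u = r/a_0 (A², 4π and the length scale all cancel between numerator and denominator), P = [∫_{0}^{3.2} u^4·e^(-2·u) du] / [∫_{0}^{∞} u^4·e^(-2·u) du].
An antiderivative of u^4·e^(-2·u) is -(u^4/2 + u^3 + 3·u^2/2 + 3·u/2 + 3/4)·e^(-2·u); evaluating from 0 to 3.2 gives ≈ 0.573697, while the full integral is 3/4.
This evaluates to P = 0.76493.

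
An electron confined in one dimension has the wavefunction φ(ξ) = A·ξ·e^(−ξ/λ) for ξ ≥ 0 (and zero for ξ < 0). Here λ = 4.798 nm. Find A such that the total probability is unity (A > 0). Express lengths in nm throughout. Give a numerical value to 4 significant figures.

We need A² ∫|f|² dξ = 1, taking the integral from 0 to ∞.
Using ∫₀^∞ ξⁿ e^(−αξ) dξ = n!/αⁿ⁺¹, carrying out the integral gives A² · λ^3/4.
Setting this equal to 1 gives A² = 1/(λ^3/4).
With λ = 4.798: A² = 0.036214 and A = 0.19030.

A ≈ 0.1903 nm^(-3/2)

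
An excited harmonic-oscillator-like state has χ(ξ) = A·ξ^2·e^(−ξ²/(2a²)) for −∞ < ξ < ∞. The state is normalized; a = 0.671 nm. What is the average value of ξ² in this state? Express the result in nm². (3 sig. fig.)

⟨ξ^2⟩ ≈ 1.13 nm^2

The expectation value is the |χ|²-weighted average of ξ^2: ∫ ξ^2|χ|² dξ.
Using the Gaussian integral ∫_{−∞}^{∞} e^(−αξ²) dξ = √(π/α), the ratio of the moment integral to the normalization integral gives ⟨ξ²⟩ = 5·a^2/2.
With a = 0.671, ⟨ξ^2⟩ = 1.126.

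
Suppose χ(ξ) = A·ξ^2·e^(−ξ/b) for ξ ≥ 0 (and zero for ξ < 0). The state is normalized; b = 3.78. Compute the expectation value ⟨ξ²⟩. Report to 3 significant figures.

⟨ξ^2⟩ ≈ 107

The expectation value is the |χ|²-weighted average of ξ^2: ∫ ξ^2|χ|² dξ.
Since the A² factors cancel between numerator and denominator, ⟨ξ²⟩ = 15·b^2/2.
With b = 3.78, ⟨ξ^2⟩ = 107.2.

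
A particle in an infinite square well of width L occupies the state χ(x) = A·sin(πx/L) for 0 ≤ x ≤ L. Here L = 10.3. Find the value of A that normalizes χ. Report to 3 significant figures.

Normalization requires ∫|χ|² dx = 1, integrated from 0 to L.
Using sin²θ = (1 − cos 2θ)/2, ∫|χ|² dx = A²·(L/2).
Hence A² = 1/[L/2].
Substituting L = 10.3 gives A² = 0.1942, so A = 0.4407.

A ≈ 0.441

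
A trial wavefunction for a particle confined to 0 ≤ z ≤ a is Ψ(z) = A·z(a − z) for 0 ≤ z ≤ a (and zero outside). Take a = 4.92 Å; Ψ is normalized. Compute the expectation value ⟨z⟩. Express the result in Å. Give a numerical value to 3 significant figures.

⟨z⟩ ≈ 2.46 Å

By definition ⟨z⟩ = ∫ z |Ψ(z)|² dz.
The ratio of the moment integral to the normalization integral gives ⟨z⟩ = a/2.
Putting a = 4.92 gives 2.460.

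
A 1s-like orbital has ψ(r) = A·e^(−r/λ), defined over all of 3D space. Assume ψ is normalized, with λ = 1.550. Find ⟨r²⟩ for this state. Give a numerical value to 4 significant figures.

The expectation value is the |ψ|²-weighted average of r^2: ∫ r^2|ψ|² 4πr² dr.
Recall ∫₀^∞ r^m e^(−r/β) dr = m!·β^(m+1), the ratio of the moment integral to the normalization integral gives ⟨r²⟩ = 3·λ^2.
Putting λ = 1.550 gives 7.2075.

⟨r^2⟩ ≈ 7.208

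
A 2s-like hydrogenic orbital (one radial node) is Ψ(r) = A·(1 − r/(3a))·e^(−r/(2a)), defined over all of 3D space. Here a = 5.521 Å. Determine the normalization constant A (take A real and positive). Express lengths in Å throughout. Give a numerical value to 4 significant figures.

We need A² ∫|f|² 4πr² dr = 1, taking the integral from 0 to ∞.
With ∫₀^∞ r^4 e^(−αr) dr = 4!/α^5, with Ψ = A·(1 − r/(3a))·e^(−r/(2a)), the integral evaluates to A²·[8·π·a^3/3].
Setting this equal to 1 gives A² = 1/(8·π·a^3/3).
With a = 5.521: A² = 0.00070930 and A = 0.026633.

A ≈ 0.02663 Å^(-3/2)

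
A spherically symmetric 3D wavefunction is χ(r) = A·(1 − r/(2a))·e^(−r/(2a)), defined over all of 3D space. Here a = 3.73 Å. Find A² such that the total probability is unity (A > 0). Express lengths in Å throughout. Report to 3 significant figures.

A^2 ≈ 0.000767 Å^(-3)

Require ∫ |χ|² 4πr² dr = 1 over the whole domain.
In 3D with spherical symmetry the volume element is 4πr² dr.
With ∫₀^∞ r^4 e^(−αr) dr = 4!/α^5, the integral (without the A² prefactor) comes out to 8·π·a^3.
Hence A² = 1/[8·π·a^3].
Plugging in a = 3.73 yields A = 0.02769.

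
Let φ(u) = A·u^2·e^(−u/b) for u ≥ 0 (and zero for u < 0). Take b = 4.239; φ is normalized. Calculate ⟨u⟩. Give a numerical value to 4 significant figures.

⟨u⟩ = ∫ u |φ|² du over the full domain.
Recall ∫₀^∞ u^m e^(−u/β) du = m!·β^(m+1), the ratio of the moment integral to the normalization integral gives ⟨u⟩ = 5·b/2.
Putting b = 4.239 gives 10.598.

⟨u⟩ ≈ 10.60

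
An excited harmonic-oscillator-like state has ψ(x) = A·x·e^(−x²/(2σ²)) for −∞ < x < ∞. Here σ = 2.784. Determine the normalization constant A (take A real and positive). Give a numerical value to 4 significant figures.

A ≈ 0.2287

Normalization requires ∫|ψ|² dx = 1, integrated from −∞ to ∞.
With ∫_{−∞}^{∞} x^(2m) e^(−αx²) dx = (2m−1)!!·√π / (2^m α^(m+1/2)), ∫|ψ|² dx = A²·(√(π)·σ^3/2).
With σ = 2.784: A² = 0.052293 and A = 0.22868.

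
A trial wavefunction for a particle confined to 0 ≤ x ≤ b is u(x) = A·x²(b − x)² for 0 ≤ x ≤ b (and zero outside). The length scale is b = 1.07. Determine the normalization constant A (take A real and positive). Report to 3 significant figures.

The normalization condition is ∫|u|² dx = 1 from 0 to b.
The integral (without the A² prefactor) comes out to b^9/630.
So A² = (b^9/630)^(−1).
Plugging in b = 1.07 yields A = 18.51.

A ≈ 18.5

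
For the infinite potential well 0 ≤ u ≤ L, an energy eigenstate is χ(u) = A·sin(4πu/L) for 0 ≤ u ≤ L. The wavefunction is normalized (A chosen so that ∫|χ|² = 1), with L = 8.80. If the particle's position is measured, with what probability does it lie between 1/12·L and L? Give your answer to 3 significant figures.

P ≈ 0.951

The probability is P = ∫ |χ|² du over [1/12·L, L].
The normalization integral ∫|χ|²du over the whole domain equals L/2·A², and A² cancels in the ratio.
Let t = u/L; then A² and the length scale cancel, so P = ∫_{1/12}^{1} sin(4·π·t)^2 dt ÷ ∫_{0}^{1} sin(4·π·t)^2 dt.
Using ∫ sin(4·π·t)^2 dt = t/2 - sin(4·π·t)·cos(4·π·t)/(8·π), the numerator is √(3)/(32·π) + 11/24 and the denominator is 1/2.
Taking the ratio, P = √(3)/(16·π) + 11/12.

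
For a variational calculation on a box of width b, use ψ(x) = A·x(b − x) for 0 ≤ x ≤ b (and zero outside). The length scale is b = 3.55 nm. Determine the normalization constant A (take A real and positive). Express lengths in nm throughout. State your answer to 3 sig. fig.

Normalization requires ∫|ψ|² dx = 1, integrated from 0 to b.
Expanding the polynomial and integrating term by term, carrying out the integral gives A² · b^5/30.
Setting this equal to 1 gives A² = 1/(b^5/30).
Substituting b = 3.55 gives A² = 0.05321, so A = 0.2307.

A ≈ 0.231 nm^(-5/2)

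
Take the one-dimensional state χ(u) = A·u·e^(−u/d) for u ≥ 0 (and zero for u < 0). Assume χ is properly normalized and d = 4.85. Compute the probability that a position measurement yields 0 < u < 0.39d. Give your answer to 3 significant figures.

The probability is P = ∫ |χ|² du over [0, 0.39d].
With A² fixed by ∫|χ|² = 1, i.e. A² = (d^3/4)^(−1), substitute and integrate.
Let t = u/d; then A² and the length scale cancel, so P = ∫_{0}^{0.39} t^2·e^(-2·t) dt ÷ ∫_{0}^{∞} t^2·e^(-2·t) dt.
With ∫ t^2·e^(-2·t) dt = -(2·t^2 + 2·t + 1)·e^(-2·t)/4 + C, the region integral is ≈ 0.011148 and the full one is 1/4.
This works out to P = 0.04459.

P ≈ 0.0446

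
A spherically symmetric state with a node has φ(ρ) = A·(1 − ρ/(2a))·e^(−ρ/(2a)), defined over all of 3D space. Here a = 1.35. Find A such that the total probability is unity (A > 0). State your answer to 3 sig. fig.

Require ∫ |φ|² 4πρ² dρ = 1 over the whole domain.
(Spherical symmetry: dV = 4πρ² dρ.)
With φ = A·(1 − ρ/(2a))·e^(−ρ/(2a)), the integral evaluates to A²·[8·π·a^3].
With a = 1.35: A² = 0.01617 and A = 0.1272.

A ≈ 0.127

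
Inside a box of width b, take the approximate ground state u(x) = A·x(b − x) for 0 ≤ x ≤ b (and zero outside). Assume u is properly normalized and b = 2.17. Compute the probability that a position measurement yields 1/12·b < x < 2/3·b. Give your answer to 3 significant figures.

|u|² is the probability density, so P = ∫_{1/12·b}^{2/3·b} |u|² dx.
With A² fixed by ∫|u|² = 1, i.e. A² = (b^5/30)^(−1), substitute and integrate.
In terms of t = x/b (A² and the length scale cancel between numerator and denominator), P = [∫_{1/12}^{2/3} t^2·(1 - t)^2 dt] / [∫_{0}^{1} t^2·(1 - t)^2 dt].
Using ∫ t^2·(1 - t)^2 dt = t^3·(6·t^2 - 15·t + 10)/30, the numerator is ≈ 0.026168 and the denominator is 1/30.
Taking the ratio, P = 0.7850.

P ≈ 0.785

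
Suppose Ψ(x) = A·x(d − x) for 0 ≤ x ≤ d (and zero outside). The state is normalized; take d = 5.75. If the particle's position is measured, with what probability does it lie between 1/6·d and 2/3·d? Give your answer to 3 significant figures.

P ≈ 0.755

P = ∫_{1/6·d}^{2/3·d} |Ψ(x)|² dx.
With A² fixed by ∫|Ψ|² = 1, i.e. A² = (d^5/30)^(−1), substitute and integrate.
Substituting u = x/d, A² and the length scale cancel in the ratio: P = ∫_{1/6}^{2/3} u^2·(1 - u)^2 du / ∫_{0}^{1} u^2·(1 - u)^2 du.
Using ∫ u^2·(1 - u)^2 du = u^3·(6·u^2 - 15·u + 10)/30, the numerator is 163/6480 and the denominator is 1/30.
Evaluating gives P = 163/216.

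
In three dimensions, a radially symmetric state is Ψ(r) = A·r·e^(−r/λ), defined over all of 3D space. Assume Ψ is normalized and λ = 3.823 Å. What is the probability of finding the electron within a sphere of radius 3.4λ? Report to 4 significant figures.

With dV = 4πr²dr, the probability is ∫|Ψ|² dV over r ≤ 3.4λ.
Normalization gives A² = 1/(3·π·λ^5).
In terms of u = r/λ (A², 4π and the length scale all cancel between numerator and denominator), P = [∫_{0}^{3.4} u^4·e^(-2·u) du] / [∫_{0}^{∞} u^4·e^(-2·u) du].
With ∫ u^4·e^(-2·u) du = -(u^4/2 + u^3 + 3·u^2/2 + 3·u/2 + 3/4)·e^(-2·u) + C, the region integral is ≈ 0.605977 and the full one is 3/4.
This evaluates to P = 0.80797.

P ≈ 0.8080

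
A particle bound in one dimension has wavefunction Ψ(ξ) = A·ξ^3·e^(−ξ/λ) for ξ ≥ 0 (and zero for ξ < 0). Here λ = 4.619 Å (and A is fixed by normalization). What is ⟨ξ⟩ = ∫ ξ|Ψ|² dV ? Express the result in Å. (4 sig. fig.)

By definition ⟨ξ⟩ = ∫ ξ |Ψ(ξ)|² dξ.
With ∫₀^∞ ξ^7 e^(−αξ) dξ = 7!/α^8, the ratio of the moment integral to the normalization integral gives ⟨ξ⟩ = 7·λ/2.
Putting λ = 4.619 gives 16.167.

⟨ξ⟩ ≈ 16.17 Å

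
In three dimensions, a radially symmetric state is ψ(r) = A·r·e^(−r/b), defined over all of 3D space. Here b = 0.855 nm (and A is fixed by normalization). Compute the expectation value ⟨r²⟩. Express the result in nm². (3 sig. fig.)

The expectation value is the |ψ|²-weighted average of r^2: ∫ r^2|ψ|² 4πr² dr.
With ∫₀^∞ r^6 e^(−αr) dr = 6!/α^7, evaluating both integrals, ⟨r²⟩ = 15·b^2/2.
Putting b = 0.855 gives 5.483.

⟨r^2⟩ ≈ 5.48 nm^2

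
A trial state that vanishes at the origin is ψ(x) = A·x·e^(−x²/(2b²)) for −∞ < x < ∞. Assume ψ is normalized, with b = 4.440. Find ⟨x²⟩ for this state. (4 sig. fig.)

⟨x^2⟩ ≈ 29.57

The expectation value is the |ψ|²-weighted average of x^2: ∫ x^2|ψ|² dx.
Evaluating both integrals, ⟨x²⟩ = 3·b^2/2.
With b = 4.440, ⟨x^2⟩ = 29.570.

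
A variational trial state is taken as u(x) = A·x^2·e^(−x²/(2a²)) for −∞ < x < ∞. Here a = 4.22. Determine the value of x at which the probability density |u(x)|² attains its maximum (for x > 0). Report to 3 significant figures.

Differentiate |u(x)|² with respect to x and set to zero.
Solving yields x = √(2)·a.
With a = 4.22, the value of x > 0 at which the probability density is greatest is 5.968.

x ≈ 5.97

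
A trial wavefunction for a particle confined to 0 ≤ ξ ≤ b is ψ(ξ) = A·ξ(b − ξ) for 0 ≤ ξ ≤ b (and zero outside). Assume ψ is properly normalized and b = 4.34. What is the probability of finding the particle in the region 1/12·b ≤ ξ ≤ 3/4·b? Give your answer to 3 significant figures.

P ≈ 0.891

P = ∫_{1/12·b}^{3/4·b} |ψ(ξ)|² dξ.
Since A² = 1/(b^5/30), this is the region integral divided by the full normalization integral.
In terms of u = ξ/b (A² and the length scale cancel between numerator and denominator), P = [∫_{1/12}^{3/4} u^2·(1 - u)^2 du] / [∫_{0}^{1} u^2·(1 - u)^2 du].
Using ∫ u^2·(1 - u)^2 du = u^3·(6·u^2 - 15·u + 10)/30, the numerator is ≈ 0.029713 and the denominator is 1/30.
This works out to P = 4621/5184.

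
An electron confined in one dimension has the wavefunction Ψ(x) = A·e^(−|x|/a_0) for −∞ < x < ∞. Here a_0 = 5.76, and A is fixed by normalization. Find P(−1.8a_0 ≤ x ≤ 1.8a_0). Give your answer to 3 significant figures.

P ≈ 0.973

The probability is P = ∫ |Ψ|² dx over [−1.8a_0, 1.8a_0].
Since A² = 1/(a_0), this is the region integral divided by the full normalization integral.
By symmetry take twice the x ≥ 0 contribution in numerator and denominator; the 2's cancel. Let u = x/a_0; then A² and the length scale cancel, so P = ∫_{0}^{1.8} e^(-2·u) du ÷ ∫_{0}^{∞} e^(-2·u) du.
An antiderivative of e^(-2·u) is -e^(-2·u)/2; evaluating from 0 to 1.8 gives 1/2 - e^(-18/5)/2, while the full integral is 1/2.
The result is P = 0.9727.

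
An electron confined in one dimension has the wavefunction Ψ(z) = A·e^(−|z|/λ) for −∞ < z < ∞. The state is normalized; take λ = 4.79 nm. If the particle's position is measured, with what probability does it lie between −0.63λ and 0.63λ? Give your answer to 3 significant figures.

P ≈ 0.716

The probability is P = ∫ |Ψ|² dz over [−0.63λ, 0.63λ].
Since A² = 1/(λ), this is the region integral divided by the full normalization integral.
Both integrals are even about z = 0, so only the z ≥ 0 halves are needed (the factors of 2 cancel). In terms of u = z/λ (A² and the length scale cancel between numerator and denominator), P = [∫_{0}^{0.63} e^(-2·u) du] / [∫_{0}^{∞} e^(-2·u) du].
An antiderivative of e^(-2·u) is -e^(-2·u)/2; evaluating from 0 to 0.63 gives 1/2 - e^(-63/50)/2, while the full integral is 1/2.
Evaluating gives P = 0.7163.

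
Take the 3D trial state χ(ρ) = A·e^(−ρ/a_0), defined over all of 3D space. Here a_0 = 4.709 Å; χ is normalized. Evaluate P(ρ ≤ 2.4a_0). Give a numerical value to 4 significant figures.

P ≈ 0.8575

With dV = 4πρ²dρ, the probability is ∫|χ|² dV over ρ ≤ 2.4a_0.
A² is fixed by ∫₀^∞ 4πρ²|χ|² dρ = 1, i.e. A² = (π·a_0^3)^(−1).
Let u = ρ/a_0; then A², 4π and the length scale all cancel, so P = ∫_{0}^{2.4} u^2·e^(-2·u) du ÷ ∫_{0}^{∞} u^2·e^(-2·u) du.
Using ∫ u^2·e^(-2·u) du = -(2·u^2 + 2·u + 1)·e^(-2·u)/4, the numerator is 1/4 - 433·e^(-24/5)/100 and the denominator is 1/4.
Taking the ratio yields P = 0.85746.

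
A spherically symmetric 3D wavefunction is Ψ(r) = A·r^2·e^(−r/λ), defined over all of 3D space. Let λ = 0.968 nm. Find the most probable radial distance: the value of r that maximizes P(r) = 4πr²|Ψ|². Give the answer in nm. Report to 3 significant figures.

The maximum of P(r) = 4πr²|Ψ|² occurs where its derivative vanishes.
Solving yields r = 3·λ.
With λ = 0.968, the most probable radial distance is 2.904 nm.

r ≈ 2.90 nm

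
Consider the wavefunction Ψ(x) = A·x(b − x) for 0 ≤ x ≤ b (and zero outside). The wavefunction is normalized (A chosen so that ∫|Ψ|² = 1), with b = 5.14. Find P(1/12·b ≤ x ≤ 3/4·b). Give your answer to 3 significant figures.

|Ψ|² is the probability density, so P = ∫_{1/12·b}^{3/4·b} |Ψ|² dx.
Since A² = 1/(b^5/30), this is the region integral divided by the full normalization integral.
Let u = x/b; then A² and the length scale cancel, so P = ∫_{1/12}^{3/4} u^2·(1 - u)^2 du ÷ ∫_{0}^{1} u^2·(1 - u)^2 du.
Using ∫ u^2·(1 - u)^2 du = u^3·(6·u^2 - 15·u + 10)/30, the numerator is ≈ 0.029713 and the denominator is 1/30.
The result is P = 4621/5184.

P ≈ 0.891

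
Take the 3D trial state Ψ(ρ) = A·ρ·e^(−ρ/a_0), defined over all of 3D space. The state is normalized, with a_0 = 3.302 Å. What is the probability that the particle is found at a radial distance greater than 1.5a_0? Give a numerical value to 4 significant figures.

P = ∫ |Ψ|² 4πρ² dρ over ρ > 1.5a_0.
The full normalization integral is A²·[3·π·a_0^5] = 1, fixing A².
In terms of u = ρ/a_0 (A², 4π and the length scale all cancel between numerator and denominator), P = [∫_{1.5}^{∞} u^4·e^(-2·u) du] / [∫_{0}^{∞} u^4·e^(-2·u) du].
Using ∫ u^4·e^(-2·u) du = -(u^4/2 + u^3 + 3·u^2/2 + 3·u/2 + 3/4)·e^(-2·u), the numerator is 393·e^(-3)/32 and the denominator is 3/4.
The region integral divided by the full integral gives P = 0.81526.

P ≈ 0.8153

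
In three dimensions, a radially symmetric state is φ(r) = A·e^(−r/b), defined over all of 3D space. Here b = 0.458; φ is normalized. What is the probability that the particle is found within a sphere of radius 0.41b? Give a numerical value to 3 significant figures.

P ≈ 0.0503

Integrate the radial probability density 4πr²|φ|² over r ≤ 0.41b.
Normalization gives A² = 1/(π·b^3).
In terms of u = r/b (A², 4π and the length scale all cancel between numerator and denominator), P = [∫_{0}^{0.41} u^2·e^(-2·u) du] / [∫_{0}^{∞} u^2·e^(-2·u) du].
With ∫ u^2·e^(-2·u) du = -(2·u^2 + 2·u + 1)·e^(-2·u)/4 + C, the region integral is ≈ 0.012585 and the full one is 1/4.
This evaluates to P = 0.05034.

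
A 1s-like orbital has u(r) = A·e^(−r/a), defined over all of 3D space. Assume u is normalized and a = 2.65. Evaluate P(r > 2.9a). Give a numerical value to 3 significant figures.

P ≈ 0.0715

Integrate the radial probability density 4πr²|u|² over r > 2.9a.
A² is fixed by ∫₀^∞ 4πr²|u|² dr = 1, i.e. A² = (π·a^3)^(−1).
Let t = r/a; then A², 4π and the length scale all cancel, so P = ∫_{2.9}^{∞} t^2·e^(-2·t) dt ÷ ∫_{0}^{∞} t^2·e^(-2·t) dt.
An antiderivative of t^2·e^(-2·t) is -(2·t^2 + 2·t + 1)·e^(-2·t)/4; evaluating from 2.9 to ∞ gives 1181·e^(-29/5)/200, while the full integral is 1/4.
This evaluates to P = 0.07151.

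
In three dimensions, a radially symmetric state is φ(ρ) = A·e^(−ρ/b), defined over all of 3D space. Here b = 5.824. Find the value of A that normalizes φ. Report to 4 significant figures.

A ≈ 0.04014

The normalization condition is ∫|φ|² 4πρ² dρ = 1 from 0 to ∞.
The angular integral contributes 4π, leaving ∫₀^∞ ρ²|φ|² dρ.
Recall ∫₀^∞ ρ^m e^(−ρ/β) dρ = m!·β^(m+1), carrying out the integral gives A² · π·b^3.
Hence A² = 1/[π·b^3].
With b = 5.824: A² = 0.0016113 and A = 0.040141.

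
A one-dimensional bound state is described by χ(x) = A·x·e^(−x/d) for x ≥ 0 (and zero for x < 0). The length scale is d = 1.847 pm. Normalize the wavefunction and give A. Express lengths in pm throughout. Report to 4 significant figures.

The normalization condition is ∫|χ|² dx = 1 from 0 to ∞.
Using ∫₀^∞ xⁿ e^(−αx) dx = n!/αⁿ⁺¹, ∫|χ|² dx = A²·(d^3/4).
Setting this equal to 1 gives A² = 1/(d^3/4).
Plugging in d = 1.847 yields A = 0.79676.

A ≈ 0.7968 pm^(-3/2)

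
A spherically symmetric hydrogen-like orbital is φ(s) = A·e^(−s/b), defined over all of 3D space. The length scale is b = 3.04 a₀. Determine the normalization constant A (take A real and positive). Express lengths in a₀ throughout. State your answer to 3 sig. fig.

A ≈ 0.106 a₀^(-3/2)

We need A² ∫|f|² 4πs² ds = 1, taking the integral from 0 to ∞.
In 3D with spherical symmetry the volume element is 4πs² ds.
Carrying out the integral gives A² · π·b^3.
So A² = (π·b^3)^(−1).
Plugging in b = 3.04 yields A = 0.1064.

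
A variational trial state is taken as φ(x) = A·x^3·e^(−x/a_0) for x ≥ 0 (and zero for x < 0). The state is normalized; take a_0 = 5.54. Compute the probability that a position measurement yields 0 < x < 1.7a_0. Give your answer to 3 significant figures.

P ≈ 0.0579

P = ∫_{0}^{1.7a_0} |φ(x)|² dx.
Since A² = 1/(45·a_0^7/8), this is the region integral divided by the full normalization integral.
Substituting u = x/a_0, A² and the length scale cancel in the ratio: P = ∫_{0}^{1.7} u^6·e^(-2·u) du / ∫_{0}^{∞} u^6·e^(-2·u) du.
An antiderivative of u^6·e^(-2·u) is -(4·u^6 + 12·u^5 + 30·u^4 + 60·u^3 + 90·u^2 + 90·u + 45)·e^(-2·u)/8; evaluating from 0 to 1.7 gives ≈ 0.32542, while the full integral is 45/8.
Evaluating gives P = 0.05785.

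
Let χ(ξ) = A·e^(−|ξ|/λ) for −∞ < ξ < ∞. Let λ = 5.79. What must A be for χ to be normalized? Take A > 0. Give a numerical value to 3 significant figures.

A ≈ 0.416

Require ∫ |χ|² dξ = 1 over the whole domain.
Recall ∫₀^∞ ξ^m e^(−ξ/β) dξ = m!·β^(m+1), with χ = A·e^(−|ξ|/λ), the integral evaluates to A²·[λ].
So A² = (λ)^(−1).
Plugging in λ = 5.79 yields A = 0.4156.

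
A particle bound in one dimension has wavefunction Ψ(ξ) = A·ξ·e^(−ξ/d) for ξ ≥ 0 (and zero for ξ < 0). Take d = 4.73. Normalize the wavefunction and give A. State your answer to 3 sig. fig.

A ≈ 0.194

Normalization requires ∫|Ψ|² dξ = 1, integrated from 0 to ∞.
The integral (without the A² prefactor) comes out to d^3/4.
Setting this equal to 1 gives A² = 1/(d^3/4).
Substituting d = 4.73 gives A² = 0.03780, so A = 0.1944.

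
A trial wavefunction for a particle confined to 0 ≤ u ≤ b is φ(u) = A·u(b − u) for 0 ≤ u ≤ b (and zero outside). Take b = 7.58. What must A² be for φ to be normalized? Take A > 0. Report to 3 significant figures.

A^2 ≈ 0.00120

The normalization condition is ∫|φ|² du = 1 from 0 to b.
Expanding the polynomial and integrating term by term, the integral (without the A² prefactor) comes out to b^5/30.
With b = 7.58: A² = 0.001199 and A = 0.03462.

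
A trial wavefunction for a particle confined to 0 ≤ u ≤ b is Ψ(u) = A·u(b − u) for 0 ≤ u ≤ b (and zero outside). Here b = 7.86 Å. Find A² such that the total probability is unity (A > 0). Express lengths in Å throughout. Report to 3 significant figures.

A^2 ≈ 0.00100 Å^(-5)

Normalization requires ∫|Ψ|² du = 1, integrated from 0 to b.
∫|Ψ|² du = A²·(b^5/30).
Setting this equal to 1 gives A² = 1/(b^5/30).
Plugging in b = 7.86 yields A = 0.03162.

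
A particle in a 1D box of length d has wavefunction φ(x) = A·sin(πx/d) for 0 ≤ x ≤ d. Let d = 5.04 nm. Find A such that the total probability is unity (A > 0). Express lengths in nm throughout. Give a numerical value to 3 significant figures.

Require ∫ |φ|² dx = 1 over the whole domain.
Using sin²θ = (1 − cos 2θ)/2, with φ = A·sin(πx/d), the integral evaluates to A²·[d/2].
Hence A² = 1/[d/2].
Substituting d = 5.04 gives A² = 0.3968, so A = 0.6299.

A ≈ 0.630 nm^(-1/2)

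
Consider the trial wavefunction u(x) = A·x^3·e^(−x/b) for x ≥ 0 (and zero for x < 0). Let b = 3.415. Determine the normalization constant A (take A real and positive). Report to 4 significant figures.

The normalization condition is ∫|u|² dx = 1 from 0 to ∞.
Recall ∫₀^∞ x^m e^(−x/β) dx = m!·β^(m+1), carrying out the integral gives A² · 45·b^7/8.
Hence A² = 1/[45·b^7/8].
Substituting b = 3.415 gives A² = 0.000032820, so A = 0.0057289.

A ≈ 0.005729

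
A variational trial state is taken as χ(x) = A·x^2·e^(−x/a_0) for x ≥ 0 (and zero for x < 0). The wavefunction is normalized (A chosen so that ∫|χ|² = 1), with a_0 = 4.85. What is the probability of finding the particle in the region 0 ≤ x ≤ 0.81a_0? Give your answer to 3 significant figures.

P ≈ 0.0248

The probability is P = ∫ |χ|² dx over [0, 0.81a_0].
The normalization integral ∫|χ|²dx over the whole domain equals 3·a_0^5/4·A², and A² cancels in the ratio.
Let u = x/a_0; then A² and the length scale cancel, so P = ∫_{0}^{0.81} u^4·e^(-2·u) du ÷ ∫_{0}^{∞} u^4·e^(-2·u) du.
Using ∫ u^4·e^(-2·u) du = -(u^4/2 + u^3 + 3·u^2/2 + 3·u/2 + 3/4)·e^(-2·u), the numerator is ≈ 0.018601 and the denominator is 3/4.
The result is P = 0.02480.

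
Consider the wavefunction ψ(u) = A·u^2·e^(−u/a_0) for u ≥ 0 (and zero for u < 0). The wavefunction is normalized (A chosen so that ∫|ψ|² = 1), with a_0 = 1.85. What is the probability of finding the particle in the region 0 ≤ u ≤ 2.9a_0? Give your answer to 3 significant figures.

P ≈ 0.687

P = ∫_{0}^{2.9a_0} |ψ(u)|² du.
Since A² = 1/(3·a_0^5/4), this is the region integral divided by the full normalization integral.
Let t = u/a_0; then A² and the length scale cancel, so P = ∫_{0}^{2.9} t^4·e^(-2·t) dt ÷ ∫_{0}^{∞} t^4·e^(-2·t) dt.
Using ∫ t^4·e^(-2·t) dt = -(t^4/2 + t^3 + 3·t^2/2 + 3·t/2 + 3/4)·e^(-2·t), the numerator is ≈ 0.51546 and the denominator is 3/4.
The result is P = 0.6873.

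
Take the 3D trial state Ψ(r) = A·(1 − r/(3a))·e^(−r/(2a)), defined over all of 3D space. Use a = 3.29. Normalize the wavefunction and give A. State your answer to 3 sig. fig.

We need A² ∫|f|² 4πr² dr = 1, taking the integral from 0 to ∞.
With ∫₀^∞ r^4 e^(−αr) dr = 4!/α^5, the integral (without the A² prefactor) comes out to 8·π·a^3/3.
Substituting a = 3.29 gives A² = 0.003352, so A = 0.05790.

A ≈ 0.0579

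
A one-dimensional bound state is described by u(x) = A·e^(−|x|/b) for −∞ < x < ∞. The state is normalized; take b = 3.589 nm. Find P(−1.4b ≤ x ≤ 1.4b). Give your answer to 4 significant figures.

P ≈ 0.9392

P = ∫_{−1.4b}^{1.4b} |u(x)|² dx.
Since A² = 1/(b), this is the region integral divided by the full normalization integral.
By symmetry take twice the x ≥ 0 contribution in numerator and denominator; the 2's cancel. Substituting t = x/b, A² and the length scale cancel in the ratio: P = ∫_{0}^{1.4} e^(-2·t) dt / ∫_{0}^{∞} e^(-2·t) dt.
Using ∫ e^(-2·t) dt = -e^(-2·t)/2, the numerator is 1/2 - e^(-14/5)/2 and the denominator is 1/2.
Evaluating gives P = 0.93919.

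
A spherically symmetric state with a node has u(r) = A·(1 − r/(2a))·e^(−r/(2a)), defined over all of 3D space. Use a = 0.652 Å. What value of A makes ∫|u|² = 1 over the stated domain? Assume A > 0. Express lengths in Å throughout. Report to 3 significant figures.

Require ∫ |u|² 4πr² dr = 1 over the whole domain.
(Spherical symmetry: dV = 4πr² dr.)
With ∫₀^∞ r^4 e^(−αr) dr = 4!/α^5, the integral (without the A² prefactor) comes out to 8·π·a^3.
With a = 0.652: A² = 0.1436 and A = 0.3789.

A ≈ 0.379 Å^(-3/2)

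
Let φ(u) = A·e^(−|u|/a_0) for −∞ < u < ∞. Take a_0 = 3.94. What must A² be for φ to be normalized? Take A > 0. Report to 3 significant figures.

The normalization condition is ∫|φ|² du = 1 from −∞ to ∞.
∫|φ|² du = A²·(a_0).
So A² = (a_0)^(−1).
Substituting a_0 = 3.94 gives A² = 0.2538, so A = 0.5038.

A^2 ≈ 0.254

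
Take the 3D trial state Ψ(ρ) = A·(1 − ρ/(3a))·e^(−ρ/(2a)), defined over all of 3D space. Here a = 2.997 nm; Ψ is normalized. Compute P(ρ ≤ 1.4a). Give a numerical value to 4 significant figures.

P ≈ 0.2342

P = ∫ |Ψ|² 4πρ² dρ over ρ ≤ 1.4a.
A² is fixed by ∫₀^∞ 4πρ²|Ψ|² dρ = 1, i.e. A² = (8·π·a^3/3)^(−1).
In terms of u = ρ/a (A², 4π and the length scale all cancel between numerator and denominator), P = [∫_{0}^{1.4} u^2·(1 - u/3)^2·e^(-u) du] / [∫_{0}^{∞} u^2·(1 - u/3)^2·e^(-u) du].
With ∫ u^2·(1 - u/3)^2·e^(-u) du = (-u^4 + 2·u^3 - 3·u^2 - 6·u - 6)·e^(-u)/9 + C, the region integral is 2/3 - 1294·e^(-7/5)/625 and the full one is 2/3.
The region integral divided by the full integral gives P = 0.23417.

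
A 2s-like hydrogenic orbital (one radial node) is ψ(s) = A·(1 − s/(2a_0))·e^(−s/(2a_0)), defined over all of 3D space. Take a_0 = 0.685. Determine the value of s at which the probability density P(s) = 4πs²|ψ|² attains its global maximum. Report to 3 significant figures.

s ≈ 3.59

Differentiate P(s) = 4πs²|ψ|² with respect to s and set to zero.
This gives s = a_0·(√(5) + 3).
With a_0 = 0.685, the most probable radial distance is 3.587.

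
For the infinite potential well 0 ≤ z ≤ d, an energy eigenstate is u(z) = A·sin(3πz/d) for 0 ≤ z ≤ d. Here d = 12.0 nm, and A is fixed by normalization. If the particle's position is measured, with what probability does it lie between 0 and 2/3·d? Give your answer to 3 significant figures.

|u|² is the probability density, so P = ∫_{0}^{2/3·d} |u|² dz.
Since A² = 1/(d/2), this is the region integral divided by the full normalization integral.
Substituting t = z/d, A² and the length scale cancel in the ratio: P = ∫_{0}^{2/3} sin(3·π·t)^2 dt / ∫_{0}^{1} sin(3·π·t)^2 dt.
Using ∫ sin(3·π·t)^2 dt = t/2 - sin(6·π·t)/(12·π), the numerator is 1/3 and the denominator is 1/2.
Evaluating gives P = 2/3.

P ≈ 0.667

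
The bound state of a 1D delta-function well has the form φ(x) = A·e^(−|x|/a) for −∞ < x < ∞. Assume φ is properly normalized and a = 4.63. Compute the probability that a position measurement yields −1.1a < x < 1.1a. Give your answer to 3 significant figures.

P = ∫_{−1.1a}^{1.1a} |φ(x)|² dx.
Since A² = 1/(a), this is the region integral divided by the full normalization integral.
By symmetry take twice the x ≥ 0 contribution in numerator and denominator; the 2's cancel. Let u = x/a; then A² and the length scale cancel, so P = ∫_{0}^{1.1} e^(-2·u) du ÷ ∫_{0}^{∞} e^(-2·u) du.
An antiderivative of e^(-2·u) is -e^(-2·u)/2; evaluating from 0 to 1.1 gives 1/2 - e^(-11/5)/2, while the full integral is 1/2.
The result is P = 0.8892.

P ≈ 0.889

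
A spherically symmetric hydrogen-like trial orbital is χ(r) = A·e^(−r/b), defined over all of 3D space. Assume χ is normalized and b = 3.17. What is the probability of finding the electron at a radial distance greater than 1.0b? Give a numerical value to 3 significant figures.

With dV = 4πr²dr, the probability is ∫|χ|² dV over r > 1.0b.
A² is fixed by ∫₀^∞ 4πr²|χ|² dr = 1, i.e. A² = (π·b^3)^(−1).
Substituting u = r/b, A², 4π and the length scale all cancel in the ratio: P = ∫_{1.0}^{∞} u^2·e^(-2·u) du / ∫_{0}^{∞} u^2·e^(-2·u) du.
With ∫ u^2·e^(-2·u) du = -(2·u^2 + 2·u + 1)·e^(-2·u)/4 + C, the region integral is 5·e^(-2)/4 and the full one is 1/4.
Taking the ratio yields P = 0.6767.

P ≈ 0.677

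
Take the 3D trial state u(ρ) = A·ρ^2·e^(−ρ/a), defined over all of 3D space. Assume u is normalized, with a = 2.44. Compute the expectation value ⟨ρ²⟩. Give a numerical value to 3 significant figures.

The expectation value is the |u|²-weighted average of ρ^2: ∫ ρ^2|u|² 4πρ² dρ.
Using ∫₀^∞ ρⁿ e^(−αρ) dρ = n!/αⁿ⁺¹, evaluating both integrals, ⟨ρ²⟩ = 14·a^2.
Putting a = 2.44 gives 83.35.

⟨ρ^2⟩ ≈ 83.4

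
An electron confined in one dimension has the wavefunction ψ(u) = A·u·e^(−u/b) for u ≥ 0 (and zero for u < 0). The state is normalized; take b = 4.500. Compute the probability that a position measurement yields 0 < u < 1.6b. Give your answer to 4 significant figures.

P ≈ 0.6201

P = ∫_{0}^{1.6b} |ψ(u)|² du.
Since A² = 1/(b^3/4), this is the region integral divided by the full normalization integral.
Let t = u/b; then A² and the length scale cancel, so P = ∫_{0}^{1.6} t^2·e^(-2·t) dt ÷ ∫_{0}^{∞} t^2·e^(-2·t) dt.
Using ∫ t^2·e^(-2·t) dt = -(2·t^2 + 2·t + 1)·e^(-2·t)/4, the numerator is 1/4 - 233·e^(-16/5)/100 and the denominator is 1/4.
This works out to P = 0.62010.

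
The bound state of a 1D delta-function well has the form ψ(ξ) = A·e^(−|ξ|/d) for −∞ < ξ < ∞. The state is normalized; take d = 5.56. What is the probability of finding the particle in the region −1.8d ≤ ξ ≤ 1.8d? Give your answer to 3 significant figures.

P ≈ 0.973

P = ∫_{−1.8d}^{1.8d} |ψ(ξ)|² dξ.
The normalization integral ∫|ψ|²dξ over the whole domain equals d·A², and A² cancels in the ratio.
By symmetry take twice the ξ ≥ 0 contribution in numerator and denominator; the 2's cancel. In terms of u = ξ/d (A² and the length scale cancel between numerator and denominator), P = [∫_{0}^{1.8} e^(-2·u) du] / [∫_{0}^{∞} e^(-2·u) du].
An antiderivative of e^(-2·u) is -e^(-2·u)/2; evaluating from 0 to 1.8 gives 1/2 - e^(-18/5)/2, while the full integral is 1/2.
Evaluating gives P = 0.9727.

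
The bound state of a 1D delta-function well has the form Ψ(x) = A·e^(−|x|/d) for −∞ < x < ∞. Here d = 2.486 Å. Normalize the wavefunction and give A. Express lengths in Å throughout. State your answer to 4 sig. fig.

A ≈ 0.6342 Å^(-1/2)

The normalization condition is ∫|Ψ|² dx = 1 from −∞ to ∞.
With ∫₀^∞ x^0 e^(−αx) dx = 0!/α^1, the integral (without the A² prefactor) comes out to d.
So A² = (d)^(−1).
Plugging in d = 2.486 yields A = 0.63423.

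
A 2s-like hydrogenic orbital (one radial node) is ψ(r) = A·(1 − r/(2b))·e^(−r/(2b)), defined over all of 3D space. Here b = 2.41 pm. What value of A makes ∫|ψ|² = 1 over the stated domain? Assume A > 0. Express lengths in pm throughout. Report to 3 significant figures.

A ≈ 0.0533 pm^(-3/2)

Normalization requires ∫|ψ|² 4πr² dr = 1, integrated from 0 to ∞.
The angular integral contributes 4π, leaving ∫₀^∞ r²|ψ|² dr.
Carrying out the integral gives A² · 8·π·b^3.
Substituting b = 2.41 gives A² = 0.002843, so A = 0.05332.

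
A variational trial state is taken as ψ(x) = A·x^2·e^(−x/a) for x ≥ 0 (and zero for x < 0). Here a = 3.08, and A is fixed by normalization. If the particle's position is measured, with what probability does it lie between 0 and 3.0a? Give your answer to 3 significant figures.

The probability is P = ∫ |ψ|² dx over [0, 3.0a].
Since A² = 1/(3·a^5/4), this is the region integral divided by the full normalization integral.
Substituting u = x/a, A² and the length scale cancel in the ratio: P = ∫_{0}^{3.0} u^4·e^(-2·u) du / ∫_{0}^{∞} u^4·e^(-2·u) du.
Using ∫ u^4·e^(-2·u) du = -(u^4/2 + u^3 + 3·u^2/2 + 3·u/2 + 3/4)·e^(-2·u), the numerator is 3/4 - 345·e^(-6)/4 and the denominator is 3/4.
This works out to P = 0.7149.

P ≈ 0.715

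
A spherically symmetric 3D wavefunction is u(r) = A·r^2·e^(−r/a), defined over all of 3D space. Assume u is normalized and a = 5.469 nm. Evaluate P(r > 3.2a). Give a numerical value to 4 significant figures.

P ≈ 0.5423

With dV = 4πr²dr, the probability is ∫|u|² dV over r > 3.2a.
The full normalization integral is A²·[45·π·a^7/2] = 1, fixing A².
Substituting t = r/a, A², 4π and the length scale all cancel in the ratio: P = ∫_{3.2}^{∞} t^6·e^(-2·t) dt / ∫_{0}^{∞} t^6·e^(-2·t) dt.
With ∫ t^6·e^(-2·t) dt = -(4·t^6 + 12·t^5 + 30·t^4 + 60·t^3 + 90·t^2 + 90·t + 45)·e^(-2·t)/8 + C, the region integral is ≈ 3.05060 and the full one is 45/8.
Taking the ratio yields P = 0.54233.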